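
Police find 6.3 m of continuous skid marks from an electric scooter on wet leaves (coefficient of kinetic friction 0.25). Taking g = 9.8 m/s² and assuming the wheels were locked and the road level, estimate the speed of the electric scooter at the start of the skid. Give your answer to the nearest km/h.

Deceleration a = μg = 0.25 × 9.8 = 2.450 m/s².
v = √(2a·d) = √(2 × 2.450 × 6.3) = √30.870 = 5.5561 m/s.
= 5.5561 × 3.6 = 20.002 km/h.

Initial speed ≈ 20 km/h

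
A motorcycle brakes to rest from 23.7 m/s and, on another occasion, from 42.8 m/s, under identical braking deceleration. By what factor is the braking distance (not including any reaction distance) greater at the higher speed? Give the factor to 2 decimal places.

Braking distance d = v²/(2a), so with a fixed, d ∝ v².
Factor = (42.8/23.7)² = 1.8059² = 3.2613.

Factor ≈ 3.26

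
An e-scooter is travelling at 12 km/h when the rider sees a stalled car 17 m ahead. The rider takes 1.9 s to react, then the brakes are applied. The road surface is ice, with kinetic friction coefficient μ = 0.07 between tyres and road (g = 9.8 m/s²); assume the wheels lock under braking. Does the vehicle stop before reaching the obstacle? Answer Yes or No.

12 km/h ÷ 3.6 = 3.3333 m/s.
a = μg = 0.07 × 9.8 = 0.686 m/s².
Reaction distance = 3.3333 × 1.9 = 6.333 m.
Braking distance = v²/(2a) = 11.111 / 1.372 = 8.098 m.
Total stopping distance = 6.333 + 8.098 = 14.431 m, vs 17 m available — it stops with 17 − 14.431 = 2.569 m to spare.

Yes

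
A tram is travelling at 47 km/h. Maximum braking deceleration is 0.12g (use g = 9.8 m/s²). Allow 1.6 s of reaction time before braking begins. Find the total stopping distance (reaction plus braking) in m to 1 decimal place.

47 km/h ÷ 3.6 = 13.0556 m/s.
a = 0.12 × 9.8 = 1.176 m/s².
Reaction distance = v·t_r = 13.0556 × 1.6 = 20.889 m.
Braking distance = v²/(2a) = 13.0556² / (2 × 1.176) = 170.449 / 2.352 = 72.470 m.
Total = 20.889 + 72.470 = 93.359 m.

Total stopping distance ≈ 93.4 m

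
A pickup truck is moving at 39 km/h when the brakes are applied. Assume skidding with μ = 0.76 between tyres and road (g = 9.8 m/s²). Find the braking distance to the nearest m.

Braking distance ≈ 8 m

39 km/h ÷ 3.6 = 10.8333 m/s.
a = μg = 0.76 × 9.8 = 7.448 m/s².
Braking distance = v²/(2a) = 10.8333² / (2 × 7.448) = 117.360 / 14.896 = 7.879 m.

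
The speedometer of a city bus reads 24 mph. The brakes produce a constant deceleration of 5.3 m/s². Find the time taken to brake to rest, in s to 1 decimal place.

Braking time ≈ 2.0 s

24 mph × 0.44704 = 10.7290 m/s.
Braking time = v/a = 10.7290 / 5.300 = 2.024 s.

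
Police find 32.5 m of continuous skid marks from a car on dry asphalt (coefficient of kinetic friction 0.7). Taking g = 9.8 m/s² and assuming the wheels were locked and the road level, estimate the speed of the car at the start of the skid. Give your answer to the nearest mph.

Initial speed ≈ 47 mph

Deceleration a = μg = 0.7 × 9.8 = 6.860 m/s².
v = √(2a·d) = √(2 × 6.860 × 32.5) = √445.900 = 21.1163 m/s.
= 21.1163 ÷ 0.44704 = 47.236 mph.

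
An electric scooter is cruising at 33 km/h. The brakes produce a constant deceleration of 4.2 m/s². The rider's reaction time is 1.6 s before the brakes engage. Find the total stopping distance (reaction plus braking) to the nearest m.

33 km/h ÷ 3.6 = 9.1667 m/s.
Reaction distance = v·t_r = 9.1667 × 1.6 = 14.667 m.
Braking distance = v²/(2a) = 9.1667² / (2 × 4.200) = 84.028 / 8.400 = 10.003 m.
Total = 14.667 + 10.003 = 24.670 m.

Total stopping distance ≈ 25 m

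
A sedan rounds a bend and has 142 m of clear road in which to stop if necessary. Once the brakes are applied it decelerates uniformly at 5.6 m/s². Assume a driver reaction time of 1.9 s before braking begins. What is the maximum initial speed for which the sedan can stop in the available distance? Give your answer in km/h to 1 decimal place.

Maximum speed ≈ 110.3 km/h

Stopping distance: v·t_r + v²/(2a) = 142 with t_r = 1.9 s and a = 5.600 m/s².
So v² + 21.280 v − 1590.40 = 0.
Positive root: v = −a·t_r + √((a·t_r)² + 2a·d) = −10.640 + √(113.210 + 1590.40) = 30.6348 m/s.
30.6348 m/s × 3.6 = 110.285 km/h.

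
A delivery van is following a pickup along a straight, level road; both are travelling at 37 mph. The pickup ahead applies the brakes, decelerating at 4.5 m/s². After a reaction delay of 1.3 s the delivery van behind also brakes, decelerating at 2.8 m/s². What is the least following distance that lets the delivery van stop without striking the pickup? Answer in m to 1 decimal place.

Minimum gap ≈ 40.0 m

37 mph × 0.44704 = 16.5405 m/s.
Leader travels v²/(2a_L) = 273.588 / 9.000 = 30.399 m before stopping.
Follower covers v·t_r = 16.5405 × 1.3 = 21.503 m while reacting, then v²/(2a_F) = 273.588 / 5.600 = 48.855 m while braking, for a total of 21.503 + 48.855 = 70.358 m.
Since a_F ≤ a_L and the follower starts braking later, the follower is never slower than the leader, so the closest approach is when both have stopped.
Minimum gap = 70.358 − 30.399 = 39.959 m.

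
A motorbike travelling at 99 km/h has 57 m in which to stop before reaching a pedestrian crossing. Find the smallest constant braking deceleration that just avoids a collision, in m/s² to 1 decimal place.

Required deceleration ≈ 6.6 m/s²

99 km/h ÷ 3.6 = 27.5000 m/s.
v² = 2a·d ⇒ a = v²/(2d) = 27.5000² / (2 × 57.000) = 756.250 / 114.000 = 6.6338 m/s².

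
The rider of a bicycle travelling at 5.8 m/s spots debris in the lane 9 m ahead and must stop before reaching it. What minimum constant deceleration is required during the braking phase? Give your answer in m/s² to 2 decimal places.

v² = 2a·d ⇒ a = v²/(2d) = 5.8000² / (2 × 9.000) = 33.640 / 18.000 = 1.8689 m/s².

Required deceleration ≈ 1.87 m/s²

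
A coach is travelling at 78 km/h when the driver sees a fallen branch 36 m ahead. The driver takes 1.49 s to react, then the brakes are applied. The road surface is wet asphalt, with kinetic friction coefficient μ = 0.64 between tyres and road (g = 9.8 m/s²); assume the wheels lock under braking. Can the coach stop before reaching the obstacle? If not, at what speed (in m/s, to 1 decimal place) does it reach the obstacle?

78 km/h ÷ 3.6 = 21.6667 m/s.
a = μg = 0.64 × 9.8 = 6.272 m/s².
Reaction distance = 21.6667 × 1.49 = 32.283 m.
Braking distance needed to stop: v²/(2a) = 469.446 / 12.544 = 37.424 m, so total needed = 32.283 + 37.424 = 69.707 m > 36 m — it cannot stop.
Distance remaining when braking begins: 36 − 32.283 = 3.717 m.
v² = v₀² − 2a·d = 469.446 − 2 × 6.272 × 3.717 = 422.820 m²/s².
v = √422.820 = 20.563 m/s.

No — it strikes the obstacle at 20.6 m/s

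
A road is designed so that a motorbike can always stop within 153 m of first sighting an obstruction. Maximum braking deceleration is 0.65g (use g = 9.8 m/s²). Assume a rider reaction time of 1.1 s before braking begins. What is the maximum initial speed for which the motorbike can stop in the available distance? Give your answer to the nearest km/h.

Maximum speed ≈ 136 km/h

a = 0.65 × 9.8 = 6.370 m/s².
Stopping distance: v·t_r + v²/(2a) = 153 with t_r = 1.1 s and a = 6.370 m/s².
So v² + 14.014 v − 1949.22 = 0.
Positive root: v = −a·t_r + √((a·t_r)² + 2a·d) = −7.007 + √(49.098 + 1949.22) = 37.6956 m/s.
37.6956 m/s × 3.6 = 135.704 km/h.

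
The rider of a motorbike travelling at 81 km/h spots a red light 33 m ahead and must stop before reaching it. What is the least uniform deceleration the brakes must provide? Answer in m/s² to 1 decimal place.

81 km/h ÷ 3.6 = 22.5000 m/s.
v² = 2a·d ⇒ a = v²/(2d) = 22.5000² / (2 × 33.000) = 506.250 / 66.000 = 7.6705 m/s².

Required deceleration ≈ 7.7 m/s²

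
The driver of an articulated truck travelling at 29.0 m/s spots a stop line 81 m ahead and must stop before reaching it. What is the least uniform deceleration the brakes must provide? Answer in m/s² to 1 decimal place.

v² = 2a·d ⇒ a = v²/(2d) = 29.0000² / (2 × 81.000) = 841.000 / 162.000 = 5.1914 m/s².

Required deceleration ≈ 5.2 m/s²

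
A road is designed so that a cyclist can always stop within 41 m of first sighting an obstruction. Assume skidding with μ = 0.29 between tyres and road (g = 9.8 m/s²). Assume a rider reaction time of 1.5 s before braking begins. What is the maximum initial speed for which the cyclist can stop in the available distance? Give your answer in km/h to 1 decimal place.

Maximum speed ≈ 41.7 km/h

a = μg = 0.29 × 9.8 = 2.842 m/s².
Stopping distance: v·t_r + v²/(2a) = 41 with t_r = 1.5 s and a = 2.842 m/s².
So v² + 8.526 v − 233.04 = 0.
Positive root: v = −a·t_r + √((a·t_r)² + 2a·d) = −4.263 + √(18.173 + 233.04) = 11.5867 m/s.
11.5867 m/s × 3.6 = 41.712 km/h.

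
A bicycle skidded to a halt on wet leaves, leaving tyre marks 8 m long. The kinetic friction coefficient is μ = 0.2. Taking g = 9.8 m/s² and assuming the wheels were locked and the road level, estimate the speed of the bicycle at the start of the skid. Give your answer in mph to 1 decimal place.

Deceleration a = μg = 0.2 × 9.8 = 1.960 m/s².
v = √(2a·d) = √(2 × 1.960 × 8) = √31.360 = 5.6000 m/s.
= 5.6000 ÷ 0.44704 = 12.527 mph.

Initial speed ≈ 12.5 mph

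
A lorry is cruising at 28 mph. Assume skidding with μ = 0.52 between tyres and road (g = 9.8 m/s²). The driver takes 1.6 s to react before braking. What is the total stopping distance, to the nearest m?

Total stopping distance ≈ 35 m

28 mph × 0.44704 = 12.5171 m/s.
a = μg = 0.52 × 9.8 = 5.096 m/s².
Reaction distance = v·t_r = 12.5171 × 1.6 = 20.027 m.
Braking distance = v²/(2a) = 12.5171² / (2 × 5.096) = 156.678 / 10.192 = 15.373 m.
Total = 20.027 + 15.373 = 35.400 m.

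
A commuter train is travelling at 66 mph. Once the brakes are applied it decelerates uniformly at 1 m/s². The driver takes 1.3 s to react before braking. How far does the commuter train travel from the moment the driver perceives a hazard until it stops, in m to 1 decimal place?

66 mph × 0.44704 = 29.5046 m/s.
Reaction distance = v·t_r = 29.5046 × 1.3 = 38.356 m.
Braking distance = v²/(2a) = 29.5046² / (2 × 1.000) = 870.521 / 2.000 = 435.260 m.
Total = 38.356 + 435.260 = 473.616 m.

Total stopping distance ≈ 473.6 m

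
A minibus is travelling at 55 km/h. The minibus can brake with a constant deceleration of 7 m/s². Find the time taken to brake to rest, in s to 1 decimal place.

55 km/h ÷ 3.6 = 15.2778 m/s.
Braking time = v/a = 15.2778 / 7.000 = 2.183 s.

Braking time ≈ 2.2 s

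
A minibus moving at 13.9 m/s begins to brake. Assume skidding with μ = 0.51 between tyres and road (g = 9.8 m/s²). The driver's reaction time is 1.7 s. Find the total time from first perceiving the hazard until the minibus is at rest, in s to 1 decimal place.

Total time ≈ 4.5 s

a = μg = 0.51 × 9.8 = 4.998 m/s².
Braking time = v/a = 13.9000 / 4.998 = 2.781 s.
Total = 1.7 + 2.781 = 4.481 s.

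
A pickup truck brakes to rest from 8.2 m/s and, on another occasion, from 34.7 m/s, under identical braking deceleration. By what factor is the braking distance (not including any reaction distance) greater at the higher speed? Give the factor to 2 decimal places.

Braking distance d = v²/(2a), so with a fixed, d ∝ v².
Factor = (34.7/8.2)² = 4.2317² = 17.9073.

Factor ≈ 17.91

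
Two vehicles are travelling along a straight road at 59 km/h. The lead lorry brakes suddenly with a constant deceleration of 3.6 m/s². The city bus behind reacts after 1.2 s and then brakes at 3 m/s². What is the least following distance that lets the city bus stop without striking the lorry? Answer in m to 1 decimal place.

59 km/h ÷ 3.6 = 16.3889 m/s.
Leader travels v²/(2a_L) = 268.596 / 7.200 = 37.305 m before stopping.
Follower covers v·t_r = 16.3889 × 1.2 = 19.667 m while reacting, then v²/(2a_F) = 268.596 / 6.000 = 44.766 m while braking, for a total of 19.667 + 44.766 = 64.433 m.
Since a_F ≤ a_L and the follower starts braking later, the follower is never slower than the leader, so the closest approach is when both have stopped.
Minimum gap = 64.433 − 37.305 = 27.128 m.

Minimum gap ≈ 27.1 m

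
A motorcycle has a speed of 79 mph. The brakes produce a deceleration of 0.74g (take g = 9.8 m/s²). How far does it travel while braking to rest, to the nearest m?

79 mph × 0.44704 = 35.3162 m/s.
a = 0.74 × 9.8 = 7.252 m/s².
Braking distance = v²/(2a) = 35.3162² / (2 × 7.252) = 1247.234 / 14.504 = 85.992 m.

Braking distance ≈ 86 m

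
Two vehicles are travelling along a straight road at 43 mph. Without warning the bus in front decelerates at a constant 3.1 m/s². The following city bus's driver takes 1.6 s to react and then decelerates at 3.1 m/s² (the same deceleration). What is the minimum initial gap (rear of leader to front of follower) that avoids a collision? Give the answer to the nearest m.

Minimum gap ≈ 31 m

43 mph × 0.44704 = 19.2227 m/s.
Leader travels v²/(2a_L) = 369.512 / 6.200 = 59.599 m before stopping.
Follower covers v·t_r = 19.2227 × 1.6 = 30.756 m while reacting, then v²/(2a_F) = 369.512 / 6.200 = 59.599 m while braking, for a total of 30.756 + 59.599 = 90.355 m.
Since a_F ≤ a_L and the follower starts braking later, the follower is never slower than the leader, so the closest approach is when both have stopped.
Minimum gap = 90.355 − 59.599 = 30.756 m.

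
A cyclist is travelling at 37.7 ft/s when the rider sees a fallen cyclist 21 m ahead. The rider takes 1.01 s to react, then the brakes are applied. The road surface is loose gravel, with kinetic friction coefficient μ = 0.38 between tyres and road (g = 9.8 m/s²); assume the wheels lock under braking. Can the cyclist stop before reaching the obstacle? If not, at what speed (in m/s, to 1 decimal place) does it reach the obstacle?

No — it strikes the obstacle at 7.9 m/s

37.7 ft/s × 0.3048 = 11.4910 m/s.
a = μg = 0.38 × 9.8 = 3.724 m/s².
Reaction distance = 11.4910 × 1.01 = 11.606 m.
Braking distance needed to stop: v²/(2a) = 132.043 / 7.448 = 17.729 m, so total needed = 11.606 + 17.729 = 29.335 m > 21 m — it cannot stop.
Distance remaining when braking begins: 21 − 11.606 = 9.394 m.
v² = v₀² − 2a·d = 132.043 − 2 × 3.724 × 9.394 = 62.076 m²/s².
v = √62.076 = 7.879 m/s.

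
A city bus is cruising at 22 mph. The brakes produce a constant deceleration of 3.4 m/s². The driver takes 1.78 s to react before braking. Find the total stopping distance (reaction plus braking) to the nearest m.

Total stopping distance ≈ 32 m

22 mph × 0.44704 = 9.8349 m/s.
Reaction distance = v·t_r = 9.8349 × 1.78 = 17.506 m.
Braking distance = v²/(2a) = 9.8349² / (2 × 3.400) = 96.725 / 6.800 = 14.224 m.
Total = 17.506 + 14.224 = 31.730 m.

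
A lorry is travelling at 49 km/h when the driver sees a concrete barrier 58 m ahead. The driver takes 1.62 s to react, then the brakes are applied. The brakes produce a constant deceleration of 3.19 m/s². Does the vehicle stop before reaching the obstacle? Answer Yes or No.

Yes

49 km/h ÷ 3.6 = 13.6111 m/s.
Reaction distance = 13.6111 × 1.62 = 22.050 m.
Braking distance = v²/(2a) = 185.262 / 6.380 = 29.038 m.
Total stopping distance = 22.050 + 29.038 = 51.088 m, vs 58 m available — it stops with 58 − 51.088 = 6.912 m to spare.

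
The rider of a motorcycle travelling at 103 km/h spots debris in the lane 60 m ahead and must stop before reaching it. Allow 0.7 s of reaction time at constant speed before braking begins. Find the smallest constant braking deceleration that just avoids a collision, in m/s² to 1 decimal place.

103 km/h ÷ 3.6 = 28.6111 m/s.
Distance covered during reaction = 28.6111 × 0.7 = 20.028 m.
Distance available for braking: 60 − 20.028 = 39.972 m.
v² = 2a·d ⇒ a = v²/(2d) = 28.6111² / (2 × 39.972) = 818.595 / 79.944 = 10.2396 m/s².

Required deceleration ≈ 10.2 m/s²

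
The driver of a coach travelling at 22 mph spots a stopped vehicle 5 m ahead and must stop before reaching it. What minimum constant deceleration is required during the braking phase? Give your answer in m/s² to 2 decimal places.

Required deceleration ≈ 9.67 m/s²

22 mph × 0.44704 = 9.8349 m/s.
v² = 2a·d ⇒ a = v²/(2d) = 9.8349² / (2 × 5.000) = 96.725 / 10.000 = 9.6725 m/s².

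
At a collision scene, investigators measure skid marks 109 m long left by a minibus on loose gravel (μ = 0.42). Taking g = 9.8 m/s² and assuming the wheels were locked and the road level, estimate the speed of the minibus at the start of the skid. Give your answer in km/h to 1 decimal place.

Initial speed ≈ 107.8 km/h

Deceleration a = μg = 0.42 × 9.8 = 4.116 m/s².
v = √(2a·d) = √(2 × 4.116 × 109) = √897.288 = 29.9548 m/s.
= 29.9548 × 3.6 = 107.837 km/h.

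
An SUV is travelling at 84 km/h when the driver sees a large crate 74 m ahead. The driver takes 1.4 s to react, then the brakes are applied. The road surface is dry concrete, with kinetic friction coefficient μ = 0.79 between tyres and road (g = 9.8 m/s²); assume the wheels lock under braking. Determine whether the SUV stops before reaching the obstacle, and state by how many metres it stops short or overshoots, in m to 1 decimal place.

84 km/h ÷ 3.6 = 23.3333 m/s.
a = μg = 0.79 × 9.8 = 7.742 m/s².
Reaction distance = 23.3333 × 1.4 = 32.667 m.
Braking distance = v²/(2a) = 544.443 / 15.484 = 35.162 m.
Total stopping distance = 32.667 + 35.162 = 67.829 m, vs 74 m available — it stops with 74 − 67.829 = 6.171 m to spare.

Yes — it stops 6.2 m short of the obstacle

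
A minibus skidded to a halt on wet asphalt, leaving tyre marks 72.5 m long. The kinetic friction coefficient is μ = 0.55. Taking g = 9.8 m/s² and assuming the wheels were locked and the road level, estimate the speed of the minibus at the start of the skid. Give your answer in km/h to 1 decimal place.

Initial speed ≈ 100.6 km/h

Deceleration a = μg = 0.55 × 9.8 = 5.390 m/s².
v = √(2a·d) = √(2 × 5.390 × 72.5) = √781.550 = 27.9562 m/s.
= 27.9562 × 3.6 = 100.642 km/h.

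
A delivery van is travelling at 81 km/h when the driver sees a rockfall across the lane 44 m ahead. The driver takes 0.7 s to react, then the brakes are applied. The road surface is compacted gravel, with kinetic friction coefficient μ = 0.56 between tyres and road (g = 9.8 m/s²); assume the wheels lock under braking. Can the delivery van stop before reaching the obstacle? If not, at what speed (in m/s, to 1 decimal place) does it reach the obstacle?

81 km/h ÷ 3.6 = 22.5000 m/s.
a = μg = 0.56 × 9.8 = 5.488 m/s².
Reaction distance = 22.5000 × 0.7 = 15.750 m.
Braking distance needed to stop: v²/(2a) = 506.250 / 10.976 = 46.123 m, so total needed = 15.750 + 46.123 = 61.873 m > 44 m — it cannot stop.
Distance remaining when braking begins: 44 − 15.750 = 28.250 m.
v² = v₀² − 2a·d = 506.250 − 2 × 5.488 × 28.250 = 196.178 m²/s².
v = √196.178 = 14.006 m/s.

No — it strikes the obstacle at 14.0 m/s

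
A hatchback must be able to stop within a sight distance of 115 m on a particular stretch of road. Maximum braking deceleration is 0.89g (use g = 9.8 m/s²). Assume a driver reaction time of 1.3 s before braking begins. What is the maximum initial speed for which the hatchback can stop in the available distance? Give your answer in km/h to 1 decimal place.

Maximum speed ≈ 125.5 km/h

a = 0.89 × 9.8 = 8.722 m/s².
Stopping distance: v·t_r + v²/(2a) = 115 with t_r = 1.3 s and a = 8.722 m/s².
So v² + 22.677 v − 2006.06 = 0.
Positive root: v = −a·t_r + √((a·t_r)² + 2a·d) = −11.339 + √(128.573 + 2006.06) = 34.8631 m/s.
34.8631 m/s × 3.6 = 125.507 km/h.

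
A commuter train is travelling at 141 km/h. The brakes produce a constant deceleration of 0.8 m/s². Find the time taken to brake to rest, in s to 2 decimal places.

Braking time ≈ 48.96 s

141 km/h ÷ 3.6 = 39.1667 m/s.
Braking time = v/a = 39.1667 / 0.800 = 48.958 s.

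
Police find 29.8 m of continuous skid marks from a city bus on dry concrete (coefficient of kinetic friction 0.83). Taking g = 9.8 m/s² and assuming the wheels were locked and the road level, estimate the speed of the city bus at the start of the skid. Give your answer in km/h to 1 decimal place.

Deceleration a = μg = 0.83 × 9.8 = 8.134 m/s².
v = √(2a·d) = √(2 × 8.134 × 29.8) = √484.786 = 22.0179 m/s.
= 22.0179 × 3.6 = 79.264 km/h.

Initial speed ≈ 79.3 km/h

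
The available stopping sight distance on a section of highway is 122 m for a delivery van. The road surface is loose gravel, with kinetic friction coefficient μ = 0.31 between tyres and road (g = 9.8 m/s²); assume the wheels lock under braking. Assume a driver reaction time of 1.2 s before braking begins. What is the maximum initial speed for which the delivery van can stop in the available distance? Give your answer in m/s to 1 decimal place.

a = μg = 0.31 × 9.8 = 3.038 m/s².
Stopping distance: v·t_r + v²/(2a) = 122 with t_r = 1.2 s and a = 3.038 m/s².
So v² + 7.291 v − 741.27 = 0.
Positive root: v = −a·t_r + √((a·t_r)² + 2a·d) = −3.646 + √(13.293 + 741.27) = 23.8233 m/s.

Maximum speed ≈ 23.8 m/s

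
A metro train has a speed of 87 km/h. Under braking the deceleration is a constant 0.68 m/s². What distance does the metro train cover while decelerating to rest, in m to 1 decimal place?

87 km/h ÷ 3.6 = 24.1667 m/s.
Braking distance = v²/(2a) = 24.1667² / (2 × 0.680) = 584.029 / 1.360 = 429.433 m.

Braking distance ≈ 429.4 m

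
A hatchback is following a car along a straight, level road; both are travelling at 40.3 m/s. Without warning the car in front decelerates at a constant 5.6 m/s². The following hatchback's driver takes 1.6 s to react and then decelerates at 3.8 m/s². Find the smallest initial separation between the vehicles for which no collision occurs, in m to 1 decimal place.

Leader travels v²/(2a_L) = 1624.090 / 11.200 = 145.008 m before stopping.
Follower covers v·t_r = 40.3000 × 1.6 = 64.480 m while reacting, then v²/(2a_F) = 1624.090 / 7.600 = 213.696 m while braking, for a total of 64.480 + 213.696 = 278.176 m.
Since a_F ≤ a_L and the follower starts braking later, the follower is never slower than the leader, so the closest approach is when both have stopped.
Minimum gap = 278.176 − 145.008 = 133.168 m.

Minimum gap ≈ 133.2 m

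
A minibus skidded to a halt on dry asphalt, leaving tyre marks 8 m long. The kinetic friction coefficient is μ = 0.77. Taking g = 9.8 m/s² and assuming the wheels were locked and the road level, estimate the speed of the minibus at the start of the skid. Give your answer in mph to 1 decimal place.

Deceleration a = μg = 0.77 × 9.8 = 7.546 m/s².
v = √(2a·d) = √(2 × 7.546 × 8) = √120.736 = 10.9880 m/s.
= 10.9880 ÷ 0.44704 = 24.579 mph.

Initial speed ≈ 24.6 mph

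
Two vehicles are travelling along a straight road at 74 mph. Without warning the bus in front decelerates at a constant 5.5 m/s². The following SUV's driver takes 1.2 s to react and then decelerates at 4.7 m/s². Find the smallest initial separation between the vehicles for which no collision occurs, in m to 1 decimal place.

74 mph × 0.44704 = 33.0810 m/s.
Leader travels v²/(2a_L) = 1094.353 / 11.000 = 99.487 m before stopping.
Follower covers v·t_r = 33.0810 × 1.2 = 39.697 m while reacting, then v²/(2a_F) = 1094.353 / 9.400 = 116.421 m while braking, for a total of 39.697 + 116.421 = 156.118 m.
Since a_F ≤ a_L and the follower starts braking later, the follower is never slower than the leader, so the closest approach is when both have stopped.
Minimum gap = 156.118 − 99.487 = 56.631 m.

Minimum gap ≈ 56.6 m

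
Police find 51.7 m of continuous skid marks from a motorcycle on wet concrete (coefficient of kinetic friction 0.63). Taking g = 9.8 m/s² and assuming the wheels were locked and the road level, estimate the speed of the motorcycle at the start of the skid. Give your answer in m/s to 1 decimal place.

Initial speed ≈ 25.3 m/s

Deceleration a = μg = 0.63 × 9.8 = 6.174 m/s².
v = √(2a·d) = √(2 × 6.174 × 51.7) = √638.392 = 25.2664 m/s.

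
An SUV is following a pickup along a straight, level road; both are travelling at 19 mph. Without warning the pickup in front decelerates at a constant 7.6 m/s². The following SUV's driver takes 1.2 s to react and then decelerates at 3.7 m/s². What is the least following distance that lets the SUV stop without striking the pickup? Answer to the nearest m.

19 mph × 0.44704 = 8.4938 m/s.
Leader travels v²/(2a_L) = 72.145 / 15.200 = 4.746 m before stopping.
Follower covers v·t_r = 8.4938 × 1.2 = 10.193 m while reacting, then v²/(2a_F) = 72.145 / 7.400 = 9.749 m while braking, for a total of 10.193 + 9.749 = 19.942 m.
Since a_F ≤ a_L and the follower starts braking later, the follower is never slower than the leader, so the closest approach is when both have stopped.
Minimum gap = 19.942 − 4.746 = 15.196 m.

Minimum gap ≈ 15 m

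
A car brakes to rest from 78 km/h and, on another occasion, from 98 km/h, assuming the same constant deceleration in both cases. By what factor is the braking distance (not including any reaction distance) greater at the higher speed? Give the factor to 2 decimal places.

Factor ≈ 1.58

Braking distance d = v²/(2a), so with a fixed, d ∝ v².
Factor = (98/78)² = 1.2564² = 1.5785.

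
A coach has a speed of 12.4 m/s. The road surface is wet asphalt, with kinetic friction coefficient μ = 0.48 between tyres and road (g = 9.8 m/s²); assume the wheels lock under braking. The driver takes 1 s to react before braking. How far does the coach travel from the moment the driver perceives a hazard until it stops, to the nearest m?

Total stopping distance ≈ 29 m

a = μg = 0.48 × 9.8 = 4.704 m/s².
Reaction distance = v·t_r = 12.4000 × 1 = 12.400 m.
Braking distance = v²/(2a) = 12.4000² / (2 × 4.704) = 153.760 / 9.408 = 16.344 m.
Total = 12.400 + 16.344 = 28.744 m.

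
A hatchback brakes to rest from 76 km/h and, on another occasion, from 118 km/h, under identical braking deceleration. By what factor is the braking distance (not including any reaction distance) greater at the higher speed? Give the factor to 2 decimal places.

Factor ≈ 2.41

Braking distance d = v²/(2a), so with a fixed, d ∝ v².
Factor = (118/76)² = 1.5526² = 2.4106.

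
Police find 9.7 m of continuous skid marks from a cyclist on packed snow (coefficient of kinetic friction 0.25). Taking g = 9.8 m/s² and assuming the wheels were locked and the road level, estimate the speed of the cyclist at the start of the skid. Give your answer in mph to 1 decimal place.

Deceleration a = μg = 0.25 × 9.8 = 2.450 m/s².
v = √(2a·d) = √(2 × 2.450 × 9.7) = √47.530 = 6.8942 m/s.
= 6.8942 ÷ 0.44704 = 15.422 mph.

Initial speed ≈ 15.4 mph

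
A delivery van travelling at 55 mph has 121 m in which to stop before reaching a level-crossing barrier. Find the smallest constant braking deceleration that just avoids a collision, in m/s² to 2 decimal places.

55 mph × 0.44704 = 24.5872 m/s.
v² = 2a·d ⇒ a = v²/(2d) = 24.5872² / (2 × 121.000) = 604.530 / 242.000 = 2.4981 m/s².

Required deceleration ≈ 2.50 m/s²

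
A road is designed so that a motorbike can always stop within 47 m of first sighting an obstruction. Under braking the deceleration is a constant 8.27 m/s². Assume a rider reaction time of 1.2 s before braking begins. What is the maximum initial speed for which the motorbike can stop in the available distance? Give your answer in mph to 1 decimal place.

Maximum speed ≈ 44.0 mph

Stopping distance: v·t_r + v²/(2a) = 47 with t_r = 1.2 s and a = 8.270 m/s².
So v² + 19.848 v − 777.38 = 0.
Positive root: v = −a·t_r + √((a·t_r)² + 2a·d) = −9.924 + √(98.486 + 777.38) = 19.6710 m/s.
19.6710 m/s ÷ 0.44704 = 44.003 mph.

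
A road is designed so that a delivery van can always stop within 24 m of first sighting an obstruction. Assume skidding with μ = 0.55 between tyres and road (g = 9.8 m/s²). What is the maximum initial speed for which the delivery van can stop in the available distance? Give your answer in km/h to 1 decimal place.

Maximum speed ≈ 57.9 km/h

a = μg = 0.55 × 9.8 = 5.390 m/s².
v²/(2a) = d ⇒ v = √(2 × 5.390 × 24) = √258.72 = 16.0848 m/s.
16.0848 m/s × 3.6 = 57.905 km/h.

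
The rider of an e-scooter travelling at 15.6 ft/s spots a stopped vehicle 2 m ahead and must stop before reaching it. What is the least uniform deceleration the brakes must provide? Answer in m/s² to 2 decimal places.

15.6 ft/s × 0.3048 = 4.7549 m/s.
v² = 2a·d ⇒ a = v²/(2d) = 4.7549² / (2 × 2.000) = 22.609 / 4.000 = 5.6523 m/s².

Required deceleration ≈ 5.65 m/s²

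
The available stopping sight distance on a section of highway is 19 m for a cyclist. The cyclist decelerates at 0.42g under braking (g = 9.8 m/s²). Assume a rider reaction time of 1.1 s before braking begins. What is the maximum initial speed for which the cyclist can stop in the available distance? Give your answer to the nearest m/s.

a = 0.42 × 9.8 = 4.116 m/s².
Stopping distance: v·t_r + v²/(2a) = 19 with t_r = 1.1 s and a = 4.116 m/s².
So v² + 9.055 v − 156.41 = 0.
Positive root: v = −a·t_r + √((a·t_r)² + 2a·d) = −4.528 + √(20.503 + 156.41) = 8.7729 m/s.

Maximum speed ≈ 9 m/s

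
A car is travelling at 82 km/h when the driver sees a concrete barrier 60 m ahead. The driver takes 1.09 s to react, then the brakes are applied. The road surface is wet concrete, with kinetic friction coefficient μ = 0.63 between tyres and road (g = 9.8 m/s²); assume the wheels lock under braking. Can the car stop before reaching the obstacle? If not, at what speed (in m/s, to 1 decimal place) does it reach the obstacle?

No — it strikes the obstacle at 9.2 m/s

82 km/h ÷ 3.6 = 22.7778 m/s.
a = μg = 0.63 × 9.8 = 6.174 m/s².
Reaction distance = 22.7778 × 1.09 = 24.828 m.
Braking distance needed to stop: v²/(2a) = 518.828 / 12.348 = 42.017 m, so total needed = 24.828 + 42.017 = 66.845 m > 60 m — it cannot stop.
Distance remaining when braking begins: 60 − 24.828 = 35.172 m.
v² = v₀² − 2a·d = 518.828 − 2 × 6.174 × 35.172 = 84.524 m²/s².
v = √84.524 = 9.194 m/s.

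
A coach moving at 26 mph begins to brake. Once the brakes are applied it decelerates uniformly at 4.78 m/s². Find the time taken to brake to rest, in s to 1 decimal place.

Braking time ≈ 2.4 s

26 mph × 0.44704 = 11.6230 m/s.
Braking time = v/a = 11.6230 / 4.780 = 2.432 s.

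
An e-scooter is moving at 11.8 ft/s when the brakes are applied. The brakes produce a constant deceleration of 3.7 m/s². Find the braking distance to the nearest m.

11.8 ft/s × 0.3048 = 3.5966 m/s.
Braking distance = v²/(2a) = 3.5966² / (2 × 3.700) = 12.936 / 7.400 = 1.748 m.

Braking distance ≈ 2 m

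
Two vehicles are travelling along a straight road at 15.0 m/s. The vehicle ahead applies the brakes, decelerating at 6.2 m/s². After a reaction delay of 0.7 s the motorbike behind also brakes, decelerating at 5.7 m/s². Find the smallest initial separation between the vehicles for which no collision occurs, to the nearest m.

Minimum gap ≈ 12 m

Leader travels v²/(2a_L) = 225.000 / 12.400 = 18.145 m before stopping.
Follower covers v·t_r = 15.0000 × 0.7 = 10.500 m while reacting, then v²/(2a_F) = 225.000 / 11.400 = 19.737 m while braking, for a total of 10.500 + 19.737 = 30.237 m.
Since a_F ≤ a_L and the follower starts braking later, the follower is never slower than the leader, so the closest approach is when both have stopped.
Minimum gap = 30.237 − 18.145 = 12.092 m.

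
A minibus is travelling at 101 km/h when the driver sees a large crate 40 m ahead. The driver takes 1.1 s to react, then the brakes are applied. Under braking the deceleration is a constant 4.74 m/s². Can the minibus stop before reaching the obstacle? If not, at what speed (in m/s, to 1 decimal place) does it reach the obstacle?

101 km/h ÷ 3.6 = 28.0556 m/s.
Reaction distance = 28.0556 × 1.1 = 30.861 m.
Braking distance needed to stop: v²/(2a) = 787.117 / 9.480 = 83.029 m, so total needed = 30.861 + 83.029 = 113.890 m > 40 m — it cannot stop.
Distance remaining when braking begins: 40 − 30.861 = 9.139 m.
v² = v₀² − 2a·d = 787.117 − 2 × 4.740 × 9.139 = 700.479 m²/s².
v = √700.479 = 26.467 m/s.

No — it strikes the obstacle at 26.5 m/s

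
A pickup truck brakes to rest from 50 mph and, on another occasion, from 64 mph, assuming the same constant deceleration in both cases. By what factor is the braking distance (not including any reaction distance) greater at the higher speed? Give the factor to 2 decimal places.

Factor ≈ 1.64

Braking distance d = v²/(2a), so with a fixed, d ∝ v².
Factor = (64/50)² = 1.2800² = 1.6384.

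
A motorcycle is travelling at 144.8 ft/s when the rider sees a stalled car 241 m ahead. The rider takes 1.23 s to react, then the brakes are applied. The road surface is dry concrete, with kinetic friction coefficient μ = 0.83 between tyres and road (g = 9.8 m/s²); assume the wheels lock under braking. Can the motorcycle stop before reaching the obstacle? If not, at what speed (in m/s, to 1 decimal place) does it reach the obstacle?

Yes — it stops about 67.0 m short of the obstacle, so it never reaches it

144.8 ft/s × 0.3048 = 44.1350 m/s.
a = μg = 0.83 × 9.8 = 8.134 m/s².
Reaction distance = 44.1350 × 1.23 = 54.286 m.
Braking distance = v²/(2a) = 1947.898 / 16.268 = 119.738 m.
Total stopping distance = 54.286 + 119.738 = 174.024 m, vs 241 m available — it stops with 241 − 174.024 = 66.976 m to spare.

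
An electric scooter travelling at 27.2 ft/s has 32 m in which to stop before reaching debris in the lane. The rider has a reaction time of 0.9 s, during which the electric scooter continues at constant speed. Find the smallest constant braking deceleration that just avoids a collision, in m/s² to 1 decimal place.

27.2 ft/s × 0.3048 = 8.2906 m/s.
Distance covered during reaction = 8.2906 × 0.9 = 7.462 m.
Distance available for braking: 32 − 7.462 = 24.538 m.
v² = 2a·d ⇒ a = v²/(2d) = 8.2906² / (2 × 24.538) = 68.734 / 49.076 = 1.4006 m/s².

Required deceleration ≈ 1.4 m/s²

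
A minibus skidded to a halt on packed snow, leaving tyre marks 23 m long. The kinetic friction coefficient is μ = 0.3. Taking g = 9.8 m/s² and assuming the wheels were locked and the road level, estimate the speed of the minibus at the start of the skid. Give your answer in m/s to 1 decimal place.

Initial speed ≈ 11.6 m/s

Deceleration a = μg = 0.3 × 9.8 = 2.940 m/s².
v = √(2a·d) = √(2 × 2.940 × 23) = √135.240 = 11.6293 m/s.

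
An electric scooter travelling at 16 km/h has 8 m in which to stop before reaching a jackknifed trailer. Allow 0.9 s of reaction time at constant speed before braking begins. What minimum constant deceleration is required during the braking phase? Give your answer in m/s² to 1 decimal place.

16 km/h ÷ 3.6 = 4.4444 m/s.
Distance covered during reaction = 4.4444 × 0.9 = 4.000 m.
Distance available for braking: 8 − 4.000 = 4.000 m.
v² = 2a·d ⇒ a = v²/(2d) = 4.4444² / (2 × 4.000) = 19.753 / 8.000 = 2.4691 m/s².

Required deceleration ≈ 2.5 m/s²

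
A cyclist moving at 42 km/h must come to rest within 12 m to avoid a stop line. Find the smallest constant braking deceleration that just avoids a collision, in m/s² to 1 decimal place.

42 km/h ÷ 3.6 = 11.6667 m/s.
v² = 2a·d ⇒ a = v²/(2d) = 11.6667² / (2 × 12.000) = 136.112 / 24.000 = 5.6713 m/s².

Required deceleration ≈ 5.7 m/s²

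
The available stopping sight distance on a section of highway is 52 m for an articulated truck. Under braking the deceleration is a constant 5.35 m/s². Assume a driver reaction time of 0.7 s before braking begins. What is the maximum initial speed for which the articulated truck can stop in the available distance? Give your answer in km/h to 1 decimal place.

Stopping distance: v·t_r + v²/(2a) = 52 with t_r = 0.7 s and a = 5.350 m/s².
So v² + 7.490 v − 556.40 = 0.
Positive root: v = −a·t_r + √((a·t_r)² + 2a·d) = −3.745 + √(14.025 + 556.40) = 20.1386 m/s.
20.1386 m/s × 3.6 = 72.499 km/h.

Maximum speed ≈ 72.5 km/h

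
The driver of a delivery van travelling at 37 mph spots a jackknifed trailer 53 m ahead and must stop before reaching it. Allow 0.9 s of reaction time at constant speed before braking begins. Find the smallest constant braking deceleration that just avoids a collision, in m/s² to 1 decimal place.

Required deceleration ≈ 3.6 m/s²

37 mph × 0.44704 = 16.5405 m/s.
Distance covered during reaction = 16.5405 × 0.9 = 14.886 m.
Distance available for braking: 53 − 14.886 = 38.114 m.
v² = 2a·d ⇒ a = v²/(2d) = 16.5405² / (2 × 38.114) = 273.588 / 76.228 = 3.5891 m/s².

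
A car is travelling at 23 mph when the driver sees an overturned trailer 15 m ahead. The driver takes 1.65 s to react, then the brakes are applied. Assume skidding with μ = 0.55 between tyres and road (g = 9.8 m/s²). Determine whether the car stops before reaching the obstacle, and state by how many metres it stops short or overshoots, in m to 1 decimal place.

No — it overshoots by 11.8 m

23 mph × 0.44704 = 10.2819 m/s.
a = μg = 0.55 × 9.8 = 5.390 m/s².
Reaction distance = 10.2819 × 1.65 = 16.965 m.
Braking distance = v²/(2a) = 105.717 / 10.780 = 9.807 m.
Total stopping distance = 16.965 + 9.807 = 26.772 m, vs 15 m available — it cannot stop in time and overshoots by 26.772 − 15 = 11.772 m.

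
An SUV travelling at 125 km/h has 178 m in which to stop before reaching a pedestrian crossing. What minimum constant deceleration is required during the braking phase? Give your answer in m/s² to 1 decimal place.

125 km/h ÷ 3.6 = 34.7222 m/s.
v² = 2a·d ⇒ a = v²/(2d) = 34.7222² / (2 × 178.000) = 1205.631 / 356.000 = 3.3866 m/s².

Required deceleration ≈ 3.4 m/s²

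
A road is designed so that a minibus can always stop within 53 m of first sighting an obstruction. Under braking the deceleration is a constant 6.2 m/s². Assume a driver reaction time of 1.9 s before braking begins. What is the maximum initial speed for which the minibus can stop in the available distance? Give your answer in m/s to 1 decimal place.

Maximum speed ≈ 16.4 m/s

Stopping distance: v·t_r + v²/(2a) = 53 with t_r = 1.9 s and a = 6.200 m/s².
So v² + 23.560 v − 657.20 = 0.
Positive root: v = −a·t_r + √((a·t_r)² + 2a·d) = −11.780 + √(138.768 + 657.20) = 16.4329 m/s.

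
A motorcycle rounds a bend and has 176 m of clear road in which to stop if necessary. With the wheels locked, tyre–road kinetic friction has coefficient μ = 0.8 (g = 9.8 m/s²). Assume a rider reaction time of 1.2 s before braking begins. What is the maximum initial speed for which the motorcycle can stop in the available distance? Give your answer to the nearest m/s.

Maximum speed ≈ 44 m/s

a = μg = 0.8 × 9.8 = 7.840 m/s².
Stopping distance: v·t_r + v²/(2a) = 176 with t_r = 1.2 s and a = 7.840 m/s².
So v² + 18.816 v − 2759.68 = 0.
Positive root: v = −a·t_r + √((a·t_r)² + 2a·d) = −9.408 + √(88.510 + 2759.68) = 43.9604 m/s.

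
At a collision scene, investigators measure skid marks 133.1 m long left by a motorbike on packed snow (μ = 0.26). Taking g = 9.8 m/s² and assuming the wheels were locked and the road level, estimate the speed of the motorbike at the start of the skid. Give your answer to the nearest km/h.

Deceleration a = μg = 0.26 × 9.8 = 2.548 m/s².
v = √(2a·d) = √(2 × 2.548 × 133.1) = √678.278 = 26.0438 m/s.
= 26.0438 × 3.6 = 93.758 km/h.

Initial speed ≈ 94 km/h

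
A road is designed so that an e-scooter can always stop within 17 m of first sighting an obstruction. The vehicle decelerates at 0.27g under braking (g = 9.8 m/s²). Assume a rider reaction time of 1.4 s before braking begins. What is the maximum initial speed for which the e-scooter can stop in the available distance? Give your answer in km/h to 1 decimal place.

a = 0.27 × 9.8 = 2.646 m/s².
Stopping distance: v·t_r + v²/(2a) = 17 with t_r = 1.4 s and a = 2.646 m/s².
So v² + 7.409 v − 89.96 = 0.
Positive root: v = −a·t_r + √((a·t_r)² + 2a·d) = −3.704 + √(13.720 + 89.96) = 6.4783 m/s.
6.4783 m/s × 3.6 = 23.322 km/h.

Maximum speed ≈ 23.3 km/h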